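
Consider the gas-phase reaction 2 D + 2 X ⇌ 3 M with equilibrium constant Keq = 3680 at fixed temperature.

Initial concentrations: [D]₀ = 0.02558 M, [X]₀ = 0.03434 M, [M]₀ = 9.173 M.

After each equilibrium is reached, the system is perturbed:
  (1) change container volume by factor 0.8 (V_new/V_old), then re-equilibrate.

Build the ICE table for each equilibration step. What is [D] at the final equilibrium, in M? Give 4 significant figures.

Q₀ = 1.0003e+09 vs Keq = 3680 ⇒ Q>K, reverse
Step 1:
                  D         X         M
  I         0.02558   0.03434     9.173
  C          0.5966    0.5966    -0.895
  E          0.6222     0.631     8.278
  solve Keq expr → x = -0.2983; check Q = 3680
Then change container volume by factor 0.8 (V_new/V_old).
Step 2:
                  D         X         M
  I          0.7778    0.7887     10.35
  C        -0.03933  -0.03933     0.059
  E          0.7385    0.7494     10.41
  solve Keq expr → x = 0.01967; check Q = 3680

[D]_eq = 0.7385 M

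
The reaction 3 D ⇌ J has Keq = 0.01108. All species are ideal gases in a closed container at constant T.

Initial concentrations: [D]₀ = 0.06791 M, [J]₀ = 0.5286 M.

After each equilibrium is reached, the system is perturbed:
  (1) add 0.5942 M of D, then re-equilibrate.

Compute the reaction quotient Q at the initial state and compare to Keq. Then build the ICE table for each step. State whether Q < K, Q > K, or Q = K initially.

Q₀ = 1688; Q > K (proceeds reverse)

Q₀ = 1688 vs Keq = 0.01108 ⇒ Q>K, reverse
Step 1:
                   D          J
  init       0.06791     0.5286
  Δ            1.466    -0.4886
  eq           1.534    0.03998
  solve Keq expr → x = -0.4886; check Q = 0.01108
Then add 0.5942 M of D.
Step 2:
                   D          J
  init         2.128    0.03998
  Δ          -0.1409    0.04696
  eq           1.987    0.08694
  solve Keq expr → x = 0.04696; check Q = 0.01108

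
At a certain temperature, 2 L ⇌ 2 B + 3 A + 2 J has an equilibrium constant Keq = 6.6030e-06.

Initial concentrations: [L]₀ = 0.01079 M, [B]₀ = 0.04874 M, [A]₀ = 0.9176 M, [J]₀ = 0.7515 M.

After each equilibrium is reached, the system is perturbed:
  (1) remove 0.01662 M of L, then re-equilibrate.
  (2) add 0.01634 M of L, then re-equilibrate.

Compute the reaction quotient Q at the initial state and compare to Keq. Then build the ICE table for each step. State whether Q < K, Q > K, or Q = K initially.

Q₀ = 8.903 vs Keq = 6.6030e-06 ⇒ Q>K, reverse
Step 1:
                  L         B         A         J
  init      0.01079   0.04874    0.9176    0.7515
  Δ         0.04846  -0.04846  -0.07269  -0.04846
  eq        0.05925 2.7885e-04    0.8449     0.703
  solve Keq expr → x = -0.02423; check Q = 6.6030e-06
Then remove 0.01662 M of L.
Step 2:
                  L         B         A         J
  init      0.04263 2.7885e-04    0.8449     0.703
  Δ       7.7788e-05 -7.7788e-05 -1.1668e-04 -7.7788e-05
  eq        0.04271 2.0106e-04    0.8448     0.703
  solve Keq expr → x = -3.8894e-05; check Q = 6.6030e-06
Then add 0.01634 M of L.
Step 3:
                  L         B         A         J
  init      0.05905 2.0106e-04    0.8448     0.703
  Δ       -7.6478e-05 7.6478e-05 1.1472e-04 7.6478e-05
  eq        0.05897 2.7754e-04    0.8449     0.703
  solve Keq expr → x = 3.8239e-05; check Q = 6.6030e-06

Q₀ = 8.903; Q > K (proceeds reverse)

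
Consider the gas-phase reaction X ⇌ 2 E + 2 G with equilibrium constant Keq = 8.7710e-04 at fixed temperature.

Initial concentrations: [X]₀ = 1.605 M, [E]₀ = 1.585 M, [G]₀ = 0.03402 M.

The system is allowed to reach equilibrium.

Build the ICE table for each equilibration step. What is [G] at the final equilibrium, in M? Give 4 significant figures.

Q₀ = 0.001812 vs Keq = 8.7710e-04 ⇒ Q>K, reverse
Step 1:
                    X           E           G
  init          1.605       1.585     0.03402
  Δ          0.005079    -0.01016    -0.01016
  eq             1.61       1.575     0.02386
  solve Keq expr → x = -0.005079; check Q = 8.7710e-04

[G]_eq = 0.02386 M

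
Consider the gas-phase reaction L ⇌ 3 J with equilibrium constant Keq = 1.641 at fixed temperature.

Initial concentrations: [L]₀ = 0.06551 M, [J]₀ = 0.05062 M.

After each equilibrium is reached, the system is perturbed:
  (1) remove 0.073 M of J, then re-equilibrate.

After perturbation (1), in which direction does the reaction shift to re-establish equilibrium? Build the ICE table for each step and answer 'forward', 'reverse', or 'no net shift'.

Q₀ = 0.00198 vs Keq = 1.641 ⇒ Q<K, forward
Step 1:
                   L          J
  init       0.06551    0.05062
  Δ         -0.05847     0.1754
  eq        0.007038      0.226
  solve Keq expr → x = 0.05847; check Q = 1.641
Then remove 0.073 M of J.
Step 2:
                   L          J
  init      0.007038      0.153
  Δ        -0.004259    0.01278
  eq        0.002778     0.1658
  solve Keq expr → x = 0.004259; check Q = 1.641

Direction: forward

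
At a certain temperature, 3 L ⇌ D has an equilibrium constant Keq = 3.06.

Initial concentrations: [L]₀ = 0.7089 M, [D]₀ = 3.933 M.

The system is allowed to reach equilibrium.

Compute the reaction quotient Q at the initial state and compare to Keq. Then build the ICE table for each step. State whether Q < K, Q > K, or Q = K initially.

Q₀ = 11.04 vs Keq = 3.06 ⇒ Q>K, reverse
Step 1:
                  L         D
  I          0.7089     3.933
  C           0.367   -0.1223
  E           1.076     3.811
  solve Keq expr → x = -0.1223; check Q = 3.06

Q₀ = 11.04; Q > K (proceeds reverse)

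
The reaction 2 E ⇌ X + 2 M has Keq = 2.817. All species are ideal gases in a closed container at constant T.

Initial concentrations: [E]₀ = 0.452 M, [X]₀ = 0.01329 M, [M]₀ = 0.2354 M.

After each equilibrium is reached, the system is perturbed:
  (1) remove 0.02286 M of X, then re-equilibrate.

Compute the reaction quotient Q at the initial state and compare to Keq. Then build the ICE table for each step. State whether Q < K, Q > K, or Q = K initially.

Q₀ = 0.003605; Q < K (proceeds forward)

Q₀ = 0.003605 vs Keq = 2.817 ⇒ Q<K, forward
Step 1:
                  E         X         M
  Initial     0.452   0.01329    0.2354
  Change     -0.316     0.158     0.316
  Equil       0.136    0.1713    0.5514
  solve Keq expr → x = 0.158; check Q = 2.817
Then remove 0.02286 M of X.
Step 2:
                  E         X         M
  Initial     0.136    0.1484    0.5514
  Change  -0.006508  0.003254  0.006508
  Equil      0.1295    0.1517    0.5579
  solve Keq expr → x = 0.003254; check Q = 2.817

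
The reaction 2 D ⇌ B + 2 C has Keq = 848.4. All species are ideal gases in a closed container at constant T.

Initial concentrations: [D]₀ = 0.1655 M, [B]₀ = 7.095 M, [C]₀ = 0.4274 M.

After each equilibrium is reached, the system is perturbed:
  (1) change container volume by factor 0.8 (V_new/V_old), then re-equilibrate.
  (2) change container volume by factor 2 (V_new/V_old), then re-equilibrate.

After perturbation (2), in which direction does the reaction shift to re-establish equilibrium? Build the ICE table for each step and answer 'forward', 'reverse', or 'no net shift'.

Direction: forward

Q₀ = 47.32 vs Keq = 848.4 ⇒ Q<K, forward
Step 1:
                    D           B           C
  I            0.1655       7.095      0.4274
  C           -0.1156     0.05782      0.1156
  E           0.04986       7.153       0.543
  solve Keq expr → x = 0.05782; check Q = 848.4
Then change container volume by factor 0.8 (V_new/V_old).
Step 2:
                    D           B           C
  I           0.06233       8.941      0.6788
  C           0.00666    -0.00333    -0.00666
  E           0.06899       8.938      0.6721
  solve Keq expr → x = -0.00333; check Q = 848.4
Then change container volume by factor 2 (V_new/V_old).
Step 3:
                    D           B           C
  I           0.03449       4.469      0.3361
  C         -0.009407    0.004704    0.009407
  E           0.02509       4.474      0.3455
  solve Keq expr → x = 0.004704; check Q = 848.4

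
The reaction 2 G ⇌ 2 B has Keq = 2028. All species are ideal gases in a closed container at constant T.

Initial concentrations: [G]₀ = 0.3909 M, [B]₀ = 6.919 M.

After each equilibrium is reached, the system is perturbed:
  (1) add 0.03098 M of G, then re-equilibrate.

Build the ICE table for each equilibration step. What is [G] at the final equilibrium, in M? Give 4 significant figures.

Q₀ = 313.3 vs Keq = 2028 ⇒ Q<K, forward
Step 1:
                    G           B
  I            0.3909       6.919
  C           -0.2321      0.2321
  E            0.1588       7.151
  solve Keq expr → x = 0.1161; check Q = 2028
Then add 0.03098 M of G.
Step 2:
                    G           B
  I            0.1898       7.151
  C          -0.03031     0.03031
  E            0.1595       7.181
  solve Keq expr → x = 0.01515; check Q = 2028

[G]_eq = 0.1595 M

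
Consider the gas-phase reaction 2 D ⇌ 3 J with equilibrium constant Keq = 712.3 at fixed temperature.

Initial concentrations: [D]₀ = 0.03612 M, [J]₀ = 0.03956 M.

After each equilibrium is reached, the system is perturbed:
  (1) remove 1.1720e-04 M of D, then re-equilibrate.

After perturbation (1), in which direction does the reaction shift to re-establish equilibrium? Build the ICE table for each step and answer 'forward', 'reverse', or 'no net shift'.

Direction: reverse

Q₀ = 0.04745 vs Keq = 712.3 ⇒ Q<K, forward
Step 1:
                    D           J
  Initial     0.03612     0.03956
  Change     -0.03507     0.05261
  Equil      0.001048     0.09217
  solve Keq expr → x = 0.01754; check Q = 712.3
Then remove 1.1720e-04 M of D.
Step 2:
                    D           J
  Initial  9.3122e-04     0.09217
  Change   1.1428e-04 -1.7141e-04
  Equil      0.001045       0.092
  solve Keq expr → x = -5.7138e-05; check Q = 712.3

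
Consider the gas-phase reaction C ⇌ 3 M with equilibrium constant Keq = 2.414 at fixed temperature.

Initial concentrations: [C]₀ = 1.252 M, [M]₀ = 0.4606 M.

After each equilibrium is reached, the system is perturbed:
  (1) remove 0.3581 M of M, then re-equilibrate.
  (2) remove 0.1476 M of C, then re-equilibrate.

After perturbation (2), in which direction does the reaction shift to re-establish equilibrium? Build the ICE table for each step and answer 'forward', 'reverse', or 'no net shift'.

Direction: reverse

Q₀ = 0.07805 vs Keq = 2.414 ⇒ Q<K, forward
Step 1:
                    C           M
  Initial       1.252      0.4606
  Change      -0.2882      0.8645
  Equil        0.9638       1.325
  solve Keq expr → x = 0.2882; check Q = 2.414
Then remove 0.3581 M of M.
Step 2:
                    C           M
  Initial      0.9638       0.967
  Change       -0.103      0.3091
  Equil        0.8608       1.276
  solve Keq expr → x = 0.103; check Q = 2.414
Then remove 0.1476 M of C.
Step 3:
                    C           M
  Initial      0.7132       1.276
  Change      0.02182    -0.06545
  Equil         0.735       1.211
  solve Keq expr → x = -0.02182; check Q = 2.414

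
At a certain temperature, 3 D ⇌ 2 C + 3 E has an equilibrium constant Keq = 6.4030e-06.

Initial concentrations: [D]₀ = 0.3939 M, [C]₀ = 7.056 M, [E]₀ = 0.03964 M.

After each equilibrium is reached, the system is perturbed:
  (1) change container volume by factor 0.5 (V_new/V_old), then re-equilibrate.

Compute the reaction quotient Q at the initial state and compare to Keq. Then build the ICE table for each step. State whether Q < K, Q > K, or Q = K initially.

Q₀ = 0.05074 vs Keq = 6.4030e-06 ⇒ Q>K, reverse
Step 1:
                    D           C           E
  init         0.3939       7.056     0.03964
  Δ           0.03746    -0.02497    -0.03746
  eq           0.4314       7.031    0.002182
  solve Keq expr → x = -0.01249; check Q = 6.4030e-06
Then change container volume by factor 0.5 (V_new/V_old).
Step 2:
                    D           C           E
  init         0.8627       14.06    0.004365
  Δ           0.00161   -0.001073    -0.00161
  eq           0.8643       14.06    0.002755
  solve Keq expr → x = -5.3665e-04; check Q = 6.4030e-06

Q₀ = 0.05074; Q > K (proceeds reverse)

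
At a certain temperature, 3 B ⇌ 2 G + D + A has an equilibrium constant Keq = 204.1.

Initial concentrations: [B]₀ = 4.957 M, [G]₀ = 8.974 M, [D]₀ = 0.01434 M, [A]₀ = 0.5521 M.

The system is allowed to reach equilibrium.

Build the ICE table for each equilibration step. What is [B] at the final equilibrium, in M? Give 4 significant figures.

Q₀ = 0.005235 vs Keq = 204.1 ⇒ Q<K, forward
Step 1:
                  B         G         D         A
  I           4.957     8.974   0.01434    0.5521
  C          -3.808     2.538     1.269     1.269
  E           1.149     11.51     1.284     1.821
  solve Keq expr → x = 1.269; check Q = 204.1

[B]_eq = 1.149 M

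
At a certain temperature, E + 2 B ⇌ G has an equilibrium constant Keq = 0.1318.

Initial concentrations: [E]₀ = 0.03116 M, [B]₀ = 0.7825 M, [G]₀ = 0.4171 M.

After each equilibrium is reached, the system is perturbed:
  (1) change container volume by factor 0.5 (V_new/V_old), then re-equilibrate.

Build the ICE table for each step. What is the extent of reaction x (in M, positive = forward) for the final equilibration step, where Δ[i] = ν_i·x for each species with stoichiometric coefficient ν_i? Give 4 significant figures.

x = 0.2051 M

Q₀ = 21.86 vs Keq = 0.1318 ⇒ Q>K, reverse
Step 1:
                   E          B          G
  init       0.03116     0.7825     0.4171
  Δ           0.3222     0.6445    -0.3222
  eq          0.3534      1.427    0.09485
  solve Keq expr → x = -0.3222; check Q = 0.1318
Then change container volume by factor 0.5 (V_new/V_old).
Step 2:
                   E          B          G
  init        0.7068      2.854     0.1897
  Δ          -0.2051    -0.4103     0.2051
  eq          0.5017      2.444     0.3948
  solve Keq expr → x = 0.2051; check Q = 0.1318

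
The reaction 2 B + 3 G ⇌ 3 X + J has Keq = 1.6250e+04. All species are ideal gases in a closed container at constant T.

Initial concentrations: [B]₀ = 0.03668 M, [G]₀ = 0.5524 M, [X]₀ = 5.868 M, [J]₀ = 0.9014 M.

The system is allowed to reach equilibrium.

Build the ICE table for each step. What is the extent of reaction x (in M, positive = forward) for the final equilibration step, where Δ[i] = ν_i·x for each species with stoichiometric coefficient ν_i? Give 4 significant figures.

x = -0.0597 M

Q₀ = 8.0310e+05 vs Keq = 1.6250e+04 ⇒ Q>K, reverse
Step 1:
                   B          G          X          J
  I          0.03668     0.5524      5.868     0.9014
  C           0.1194     0.1791    -0.1791    -0.0597
  E           0.1561     0.7315      5.689     0.8417
  solve Keq expr → x = -0.0597; check Q = 1.6250e+04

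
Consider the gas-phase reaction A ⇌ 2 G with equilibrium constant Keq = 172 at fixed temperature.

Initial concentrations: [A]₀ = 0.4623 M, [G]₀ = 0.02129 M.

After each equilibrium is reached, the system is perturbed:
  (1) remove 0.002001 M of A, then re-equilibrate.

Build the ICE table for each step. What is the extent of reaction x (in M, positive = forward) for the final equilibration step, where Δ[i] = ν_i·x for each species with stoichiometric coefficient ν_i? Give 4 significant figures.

x = -0.001958 M

Q₀ = 9.8045e-04 vs Keq = 172 ⇒ Q<K, forward
Step 1:
                   A          G
  init        0.4623    0.02129
  Δ          -0.4572     0.9144
  eq         0.00509     0.9357
  solve Keq expr → x = 0.4572; check Q = 172
Then remove 0.002001 M of A.
Step 2:
                   A          G
  init      0.003089     0.9357
  Δ         0.001958  -0.003917
  eq        0.005048     0.9318
  solve Keq expr → x = -0.001958; check Q = 172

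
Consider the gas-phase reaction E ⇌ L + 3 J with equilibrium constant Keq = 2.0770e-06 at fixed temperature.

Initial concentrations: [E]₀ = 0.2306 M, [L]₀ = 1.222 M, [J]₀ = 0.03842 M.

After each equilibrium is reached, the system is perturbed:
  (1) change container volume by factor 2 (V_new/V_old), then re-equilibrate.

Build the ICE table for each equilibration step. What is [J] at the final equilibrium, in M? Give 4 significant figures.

Q₀ = 3.0053e-04 vs Keq = 2.0770e-06 ⇒ Q>K, reverse
Step 1:
                    E           L           J
  Initial      0.2306       1.222     0.03842
  Change      0.01032    -0.01032    -0.03097
  Equil        0.2409       1.212    0.007447
  solve Keq expr → x = -0.01032; check Q = 2.0770e-06
Then change container volume by factor 2 (V_new/V_old).
Step 2:
                    E           L           J
  Initial      0.1205      0.6058    0.003723
  Change    -0.001231    0.001231    0.003693
  Equil        0.1192      0.6071    0.007416
  solve Keq expr → x = 0.001231; check Q = 2.0770e-06

[J]_eq = 0.007416 M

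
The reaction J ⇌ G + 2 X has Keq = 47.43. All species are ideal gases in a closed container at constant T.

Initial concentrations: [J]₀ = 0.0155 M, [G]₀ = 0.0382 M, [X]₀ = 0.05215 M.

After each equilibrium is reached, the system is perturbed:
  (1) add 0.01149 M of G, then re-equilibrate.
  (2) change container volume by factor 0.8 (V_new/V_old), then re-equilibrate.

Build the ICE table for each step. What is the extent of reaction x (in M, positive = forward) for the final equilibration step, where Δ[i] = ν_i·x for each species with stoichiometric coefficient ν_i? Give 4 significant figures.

Q₀ = 0.006703 vs Keq = 47.43 ⇒ Q<K, forward
Step 1:
                   J          G          X
  Initial     0.0155     0.0382    0.05215
  Change    -0.01549    0.01549    0.03098
  Equil   7.8238e-06    0.05369    0.08313
  solve Keq expr → x = 0.01549; check Q = 47.43
Then add 0.01149 M of G.
Step 2:
                   J          G          X
  Initial 7.8238e-06    0.06518    0.08313
  Change  1.6733e-06 -1.6733e-06 -3.3465e-06
  Equil   9.4971e-06    0.06518    0.08313
  solve Keq expr → x = -1.6733e-06; check Q = 47.43
Then change container volume by factor 0.8 (V_new/V_old).
Step 3:
                   J          G          X
  Initial 1.1871e-05    0.08148     0.1039
  Change  6.6714e-06 -6.6714e-06 -1.3343e-05
  Equil   1.8543e-05    0.08147     0.1039
  solve Keq expr → x = -6.6714e-06; check Q = 47.43

x = -6.6714e-06 M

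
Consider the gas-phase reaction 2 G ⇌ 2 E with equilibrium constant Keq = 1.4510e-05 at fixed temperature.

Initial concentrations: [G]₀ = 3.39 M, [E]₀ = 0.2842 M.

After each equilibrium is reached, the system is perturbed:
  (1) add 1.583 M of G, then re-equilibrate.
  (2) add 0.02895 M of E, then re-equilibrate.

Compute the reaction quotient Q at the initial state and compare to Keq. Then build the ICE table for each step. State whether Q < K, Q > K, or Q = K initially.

Q₀ = 0.007028; Q > K (proceeds reverse)

Q₀ = 0.007028 vs Keq = 1.4510e-05 ⇒ Q>K, reverse
Step 1:
                    G           E
  init           3.39      0.2842
  Δ            0.2703     -0.2703
  eq             3.66     0.01394
  solve Keq expr → x = -0.1351; check Q = 1.4510e-05
Then add 1.583 M of G.
Step 2:
                    G           E
  init          5.243     0.01394
  Δ         -0.006007    0.006007
  eq            5.237     0.01995
  solve Keq expr → x = 0.003004; check Q = 1.4510e-05
Then add 0.02895 M of E.
Step 3:
                    G           E
  init          5.237      0.0489
  Δ           0.02884    -0.02884
  eq            5.266     0.02006
  solve Keq expr → x = -0.01442; check Q = 1.4510e-05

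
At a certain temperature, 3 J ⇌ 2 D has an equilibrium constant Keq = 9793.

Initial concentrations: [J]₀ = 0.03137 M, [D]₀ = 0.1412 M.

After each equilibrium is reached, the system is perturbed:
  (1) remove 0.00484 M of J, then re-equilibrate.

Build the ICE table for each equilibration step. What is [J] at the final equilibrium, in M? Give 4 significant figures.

[J]_eq = 0.0132 M

Q₀ = 645.8 vs Keq = 9793 ⇒ Q<K, forward
Step 1:
                   J          D
  init       0.03137     0.1412
  Δ         -0.01799    0.01199
  eq         0.01338     0.1532
  solve Keq expr → x = 0.005996; check Q = 9793
Then remove 0.00484 M of J.
Step 2:
                   J          D
  init      0.008542     0.1532
  Δ         0.004659  -0.003106
  eq          0.0132     0.1501
  solve Keq expr → x = -0.001553; check Q = 9793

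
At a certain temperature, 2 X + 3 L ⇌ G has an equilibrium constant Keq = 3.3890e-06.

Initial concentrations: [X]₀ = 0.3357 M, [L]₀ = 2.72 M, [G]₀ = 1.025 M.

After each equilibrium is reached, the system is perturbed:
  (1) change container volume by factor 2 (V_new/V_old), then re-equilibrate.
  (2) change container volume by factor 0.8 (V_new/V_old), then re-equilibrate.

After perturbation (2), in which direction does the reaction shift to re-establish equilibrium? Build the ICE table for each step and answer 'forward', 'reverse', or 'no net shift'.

Q₀ = 0.452 vs Keq = 3.3890e-06 ⇒ Q>K, reverse
Step 1:
                    X           L           G
  I            0.3357        2.72       1.025
  C             2.043       3.064      -1.021
  E             2.378       5.784    0.003709
  solve Keq expr → x = -1.021; check Q = 3.3890e-06
Then change container volume by factor 2 (V_new/V_old).
Step 2:
                    X           L           G
  I             1.189       2.892    0.001854
  C          0.003475    0.005212   -0.001737
  E             1.193       2.897  1.1722e-04
  solve Keq expr → x = -0.001737; check Q = 3.3890e-06
Then change container volume by factor 0.8 (V_new/V_old).
Step 3:
                    X           L           G
  I             1.491       3.621  1.4652e-04
  C       -4.2161e-04 -6.3241e-04  2.1080e-04
  E              1.49       3.621  3.5732e-04
  solve Keq expr → x = 2.1080e-04; check Q = 3.3890e-06

Direction: forward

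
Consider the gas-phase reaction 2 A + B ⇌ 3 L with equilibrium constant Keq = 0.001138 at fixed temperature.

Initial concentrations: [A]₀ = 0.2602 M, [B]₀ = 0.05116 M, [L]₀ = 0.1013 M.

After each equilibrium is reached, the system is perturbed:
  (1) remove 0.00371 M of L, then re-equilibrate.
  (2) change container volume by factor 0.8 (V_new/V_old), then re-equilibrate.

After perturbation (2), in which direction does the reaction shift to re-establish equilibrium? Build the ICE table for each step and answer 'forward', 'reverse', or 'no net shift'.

Q₀ = 0.3001 vs Keq = 0.001138 ⇒ Q>K, reverse
Step 1:
                    A           B           L
  Initial      0.2602     0.05116      0.1013
  Change      0.05379      0.0269    -0.08069
  Equil         0.314     0.07806     0.02061
  solve Keq expr → x = -0.0269; check Q = 0.001138
Then remove 0.00371 M of L.
Step 2:
                    A           B           L
  Initial       0.314     0.07806      0.0169
  Change    -0.002337   -0.001168    0.003505
  Equil        0.3117     0.07689     0.02041
  solve Keq expr → x = 0.001168; check Q = 0.001138
Then change container volume by factor 0.8 (V_new/V_old).
Step 3:
                    A           B           L
  Initial      0.3896     0.09611     0.02551
  Change            0           0           0
  Equil        0.3896     0.09611     0.02551
  solve Keq expr → x = 0; check Q = 0.001138

Direction: no net shift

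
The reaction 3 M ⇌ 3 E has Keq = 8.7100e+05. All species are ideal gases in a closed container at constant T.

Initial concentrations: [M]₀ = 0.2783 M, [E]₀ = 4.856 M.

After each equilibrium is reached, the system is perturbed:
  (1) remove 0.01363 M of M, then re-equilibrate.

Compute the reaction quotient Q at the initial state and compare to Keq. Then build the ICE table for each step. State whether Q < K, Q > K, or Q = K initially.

Q₀ = 5312 vs Keq = 8.7100e+05 ⇒ Q<K, forward
Step 1:
                   M          E
  init        0.2783      4.856
  Δ          -0.2251     0.2251
  eq          0.0532      5.081
  solve Keq expr → x = 0.07503; check Q = 8.7100e+05
Then remove 0.01363 M of M.
Step 2:
                   M          E
  init       0.03957      5.081
  Δ          0.01349   -0.01349
  eq         0.05306      5.068
  solve Keq expr → x = -0.004496; check Q = 8.7100e+05

Q₀ = 5312; Q < K (proceeds forward)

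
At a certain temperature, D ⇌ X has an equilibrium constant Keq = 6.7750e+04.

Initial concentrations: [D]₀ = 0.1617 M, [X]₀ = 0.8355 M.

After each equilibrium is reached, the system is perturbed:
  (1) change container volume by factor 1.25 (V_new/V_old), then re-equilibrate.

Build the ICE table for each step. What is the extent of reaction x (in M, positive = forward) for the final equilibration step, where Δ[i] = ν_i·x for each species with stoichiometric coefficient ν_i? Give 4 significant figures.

x = 0 M

Q₀ = 5.167 vs Keq = 6.7750e+04 ⇒ Q<K, forward
Step 1:
                  D         X
  Initial    0.1617    0.8355
  Change    -0.1617    0.1617
  Equil   1.4719e-05    0.9972
  solve Keq expr → x = 0.1617; check Q = 6.7750e+04
Then change container volume by factor 1.25 (V_new/V_old).
Step 2:
                  D         X
  Initial 1.1775e-05    0.7977
  Change          0         0
  Equil   1.1775e-05    0.7977
  solve Keq expr → x = 0; check Q = 6.7750e+04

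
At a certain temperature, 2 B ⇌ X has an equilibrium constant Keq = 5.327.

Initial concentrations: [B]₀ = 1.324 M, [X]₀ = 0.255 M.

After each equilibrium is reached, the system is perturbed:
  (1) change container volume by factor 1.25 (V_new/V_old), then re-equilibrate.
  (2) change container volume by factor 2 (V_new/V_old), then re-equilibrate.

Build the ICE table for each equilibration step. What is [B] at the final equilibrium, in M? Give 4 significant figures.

Q₀ = 0.1455 vs Keq = 5.327 ⇒ Q<K, forward
Step 1:
                  B         X
  I           1.324     0.255
  C         -0.9534    0.4767
  E          0.3706    0.7317
  solve Keq expr → x = 0.4767; check Q = 5.327
Then change container volume by factor 1.25 (V_new/V_old).
Step 2:
                  B         X
  I          0.2965    0.5854
  C         0.03063  -0.01532
  E          0.3271      0.57
  solve Keq expr → x = -0.01532; check Q = 5.327
Then change container volume by factor 2 (V_new/V_old).
Step 3:
                  B         X
  I          0.1636     0.285
  C         0.05608  -0.02804
  E          0.2196     0.257
  solve Keq expr → x = -0.02804; check Q = 5.327

[B]_eq = 0.2196 M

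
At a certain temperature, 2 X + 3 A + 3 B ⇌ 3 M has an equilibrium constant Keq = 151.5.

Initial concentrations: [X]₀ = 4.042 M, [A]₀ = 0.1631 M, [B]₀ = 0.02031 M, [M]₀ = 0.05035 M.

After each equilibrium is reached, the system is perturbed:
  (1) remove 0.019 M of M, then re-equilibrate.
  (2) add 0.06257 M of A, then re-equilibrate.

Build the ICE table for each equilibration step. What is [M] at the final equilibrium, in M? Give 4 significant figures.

[M]_eq = 0.03859 M

Q₀ = 214.9 vs Keq = 151.5 ⇒ Q>K, reverse
Step 1:
                    X           A           B           M
  Initial       4.042      0.1631     0.02031     0.05035
  Change     0.001053     0.00158     0.00158    -0.00158
  Equil         4.043      0.1647     0.02189     0.04877
  solve Keq expr → x = -5.2655e-04; check Q = 151.5
Then remove 0.019 M of M.
Step 2:
                    X           A           B           M
  Initial       4.043      0.1647     0.02189     0.02977
  Change    -0.003668   -0.005501   -0.005501    0.005501
  Equil         4.039      0.1592     0.01639     0.03527
  solve Keq expr → x = 0.001834; check Q = 151.5
Then add 0.06257 M of A.
Step 3:
                    X           A           B           M
  Initial       4.039      0.2217     0.01639     0.03527
  Change    -0.002212   -0.003317   -0.003317    0.003317
  Equil         4.037      0.2184     0.01307     0.03859
  solve Keq expr → x = 0.001106; check Q = 151.5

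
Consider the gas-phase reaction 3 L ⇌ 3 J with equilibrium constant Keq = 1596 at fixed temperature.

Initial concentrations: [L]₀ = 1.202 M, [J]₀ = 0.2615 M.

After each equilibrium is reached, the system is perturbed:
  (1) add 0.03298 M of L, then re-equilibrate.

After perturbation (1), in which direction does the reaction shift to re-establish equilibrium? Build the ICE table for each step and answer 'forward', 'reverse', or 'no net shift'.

Q₀ = 0.0103 vs Keq = 1596 ⇒ Q<K, forward
Step 1:
                   L          J
  init         1.202     0.2615
  Δ           -1.087      1.087
  eq          0.1154      1.348
  solve Keq expr → x = 0.3622; check Q = 1596
Then add 0.03298 M of L.
Step 2:
                   L          J
  init        0.1483      1.348
  Δ         -0.03038    0.03038
  eq           0.118      1.379
  solve Keq expr → x = 0.01013; check Q = 1596

Direction: forward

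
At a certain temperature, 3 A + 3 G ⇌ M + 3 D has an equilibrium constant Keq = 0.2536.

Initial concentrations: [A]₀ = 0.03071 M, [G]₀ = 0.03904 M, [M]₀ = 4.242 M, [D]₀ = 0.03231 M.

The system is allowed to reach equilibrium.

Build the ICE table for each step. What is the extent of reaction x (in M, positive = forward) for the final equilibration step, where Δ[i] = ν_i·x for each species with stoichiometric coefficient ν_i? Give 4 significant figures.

Q₀ = 8.3026e+04 vs Keq = 0.2536 ⇒ Q>K, reverse
Step 1:
                  A         G         M         D
  I         0.03071   0.03904     4.242   0.03231
  C         0.03064   0.03064  -0.01021  -0.03064
  E         0.06135   0.06968     4.232  0.001673
  solve Keq expr → x = -0.01021; check Q = 0.2536

x = -0.01021 M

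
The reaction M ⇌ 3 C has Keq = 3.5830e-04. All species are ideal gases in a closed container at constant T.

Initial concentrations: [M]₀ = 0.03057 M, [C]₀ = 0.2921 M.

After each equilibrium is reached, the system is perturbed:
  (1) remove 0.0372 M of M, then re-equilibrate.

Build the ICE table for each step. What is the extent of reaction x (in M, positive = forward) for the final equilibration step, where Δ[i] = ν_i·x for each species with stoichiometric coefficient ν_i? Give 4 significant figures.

Q₀ = 0.8153 vs Keq = 3.5830e-04 ⇒ Q>K, reverse
Step 1:
                   M          C
  Initial    0.03057     0.2921
  Change     0.08581    -0.2574
  Equil       0.1164    0.03468
  solve Keq expr → x = -0.08581; check Q = 3.5830e-04
Then remove 0.0372 M of M.
Step 2:
                   M          C
  Initial    0.07918    0.03468
  Change    0.001336  -0.004007
  Equil      0.08051    0.03067
  solve Keq expr → x = -0.001336; check Q = 3.5830e-04

x = -0.001336 M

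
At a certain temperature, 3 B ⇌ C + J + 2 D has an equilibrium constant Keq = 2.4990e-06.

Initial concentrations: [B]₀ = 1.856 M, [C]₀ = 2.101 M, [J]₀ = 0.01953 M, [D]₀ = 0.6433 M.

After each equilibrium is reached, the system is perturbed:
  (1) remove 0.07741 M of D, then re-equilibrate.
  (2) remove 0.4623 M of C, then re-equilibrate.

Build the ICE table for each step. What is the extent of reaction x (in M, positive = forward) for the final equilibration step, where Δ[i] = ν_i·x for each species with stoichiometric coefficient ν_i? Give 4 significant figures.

x = 8.6600e-06 M

Q₀ = 0.002656 vs Keq = 2.4990e-06 ⇒ Q>K, reverse
Step 1:
                    B           C           J           D
  Initial       1.856       2.101     0.01953      0.6433
  Change      0.05852    -0.01951    -0.01951    -0.03901
  Equil         1.915       2.081  2.3072e-05      0.6043
  solve Keq expr → x = -0.01951; check Q = 2.4990e-06
Then remove 0.07741 M of D.
Step 2:
                    B           C           J           D
  Initial       1.915       2.081  2.3072e-05      0.5269
  Change  -2.1824e-05  7.2748e-06  7.2748e-06  1.4550e-05
  Equil         1.914       2.082  3.0347e-05      0.5269
  solve Keq expr → x = 7.2748e-06; check Q = 2.4990e-06
Then remove 0.4623 M of C.
Step 3:
                    B           C           J           D
  Initial       1.914       1.619  3.0347e-05      0.5269
  Change  -2.5980e-05  8.6600e-06  8.6600e-06  1.7320e-05
  Equil         1.914       1.619  3.9007e-05      0.5269
  solve Keq expr → x = 8.6600e-06; check Q = 2.4990e-06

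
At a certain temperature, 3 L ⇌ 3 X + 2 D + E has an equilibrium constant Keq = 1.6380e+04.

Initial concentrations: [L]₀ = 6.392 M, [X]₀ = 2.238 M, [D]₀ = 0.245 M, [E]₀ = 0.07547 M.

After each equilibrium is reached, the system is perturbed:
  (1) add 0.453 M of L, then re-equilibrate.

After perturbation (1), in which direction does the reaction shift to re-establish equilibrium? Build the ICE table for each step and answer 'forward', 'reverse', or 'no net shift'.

Direction: forward

Q₀ = 1.9444e-04 vs Keq = 1.6380e+04 ⇒ Q<K, forward
Step 1:
                    L           X           D           E
  init          6.392       2.238       0.245     0.07547
  Δ            -5.464       5.464       3.643       1.821
  eq           0.9281       7.702       3.888       1.897
  solve Keq expr → x = 1.821; check Q = 1.6380e+04
Then add 0.453 M of L.
Step 2:
                    L           X           D           E
  init          1.381       7.702       3.888       1.897
  Δ           -0.3516      0.3516      0.2344      0.1172
  eq             1.03       8.053       4.122       2.014
  solve Keq expr → x = 0.1172; check Q = 1.6380e+04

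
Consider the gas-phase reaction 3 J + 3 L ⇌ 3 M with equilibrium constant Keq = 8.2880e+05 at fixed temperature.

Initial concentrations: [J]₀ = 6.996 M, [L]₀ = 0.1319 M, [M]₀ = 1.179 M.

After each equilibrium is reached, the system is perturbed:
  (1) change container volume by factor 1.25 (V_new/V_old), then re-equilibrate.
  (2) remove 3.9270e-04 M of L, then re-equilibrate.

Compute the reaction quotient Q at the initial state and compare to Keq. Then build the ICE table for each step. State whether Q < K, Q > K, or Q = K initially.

Q₀ = 2.086 vs Keq = 8.2880e+05 ⇒ Q<K, forward
Step 1:
                  J         L         M
  init        6.996    0.1319     1.179
  Δ         -0.1299   -0.1299    0.1299
  eq          6.866  0.002029     1.309
  solve Keq expr → x = 0.04329; check Q = 8.2880e+05
Then change container volume by factor 1.25 (V_new/V_old).
Step 2:
                  J         L         M
  init        5.493  0.001624     1.047
  Δ       4.0495e-04 4.0495e-04 -4.0495e-04
  eq          5.493  0.002028     1.047
  solve Keq expr → x = -1.3498e-04; check Q = 8.2880e+05
Then remove 3.9270e-04 M of L.
Step 3:
                  J         L         M
  init        5.493  0.001636     1.047
  Δ       3.9180e-04 3.9180e-04 -3.9180e-04
  eq          5.494  0.002028     1.046
  solve Keq expr → x = -1.3060e-04; check Q = 8.2880e+05

Q₀ = 2.086; Q < K (proceeds forward)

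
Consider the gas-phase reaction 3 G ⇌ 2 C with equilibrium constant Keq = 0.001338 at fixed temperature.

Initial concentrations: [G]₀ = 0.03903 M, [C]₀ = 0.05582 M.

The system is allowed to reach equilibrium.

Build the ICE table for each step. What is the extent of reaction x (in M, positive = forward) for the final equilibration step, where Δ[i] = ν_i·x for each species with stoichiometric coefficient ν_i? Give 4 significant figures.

x = -0.02715 M

Q₀ = 52.41 vs Keq = 0.001338 ⇒ Q>K, reverse
Step 1:
                   G          C
  I          0.03903    0.05582
  C          0.08144   -0.05429
  E           0.1205   0.001529
  solve Keq expr → x = -0.02715; check Q = 0.001338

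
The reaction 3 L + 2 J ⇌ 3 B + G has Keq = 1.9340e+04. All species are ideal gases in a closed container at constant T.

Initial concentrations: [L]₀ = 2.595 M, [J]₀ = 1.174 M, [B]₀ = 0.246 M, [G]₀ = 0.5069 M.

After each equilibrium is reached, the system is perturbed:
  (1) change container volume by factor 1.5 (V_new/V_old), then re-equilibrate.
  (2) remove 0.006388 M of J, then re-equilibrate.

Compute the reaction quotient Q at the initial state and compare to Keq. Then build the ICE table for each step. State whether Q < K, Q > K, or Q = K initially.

Q₀ = 3.1331e-04; Q < K (proceeds forward)

Q₀ = 3.1331e-04 vs Keq = 1.9340e+04 ⇒ Q<K, forward
Step 1:
                   L          J          B          G
  I            2.595      1.174      0.246     0.5069
  C           -1.723     -1.149      1.723     0.5743
  E           0.8721    0.02537      1.969      1.081
  solve Keq expr → x = 0.5743; check Q = 1.9340e+04
Then change container volume by factor 1.5 (V_new/V_old).
Step 2:
                   L          J          B          G
  I           0.5814    0.01691      1.313     0.7208
  C         0.005084   0.003389  -0.005084  -0.001695
  E           0.5865     0.0203      1.308     0.7191
  solve Keq expr → x = -0.001695; check Q = 1.9340e+04
Then remove 0.006388 M of J.
Step 3:
                   L          J          B          G
  I           0.5865    0.01391      1.308     0.7191
  C         0.008575   0.005717  -0.008575  -0.002858
  E            0.595    0.01963      1.299     0.7163
  solve Keq expr → x = -0.002858; check Q = 1.9340e+04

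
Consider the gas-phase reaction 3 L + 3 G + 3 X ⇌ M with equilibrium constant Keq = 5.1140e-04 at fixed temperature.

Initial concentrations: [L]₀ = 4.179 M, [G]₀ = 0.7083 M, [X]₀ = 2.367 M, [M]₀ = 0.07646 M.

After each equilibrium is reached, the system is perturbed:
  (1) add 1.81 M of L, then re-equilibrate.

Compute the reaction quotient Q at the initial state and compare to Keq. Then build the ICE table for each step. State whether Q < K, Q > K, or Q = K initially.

Q₀ = 2.2232e-04 vs Keq = 5.1140e-04 ⇒ Q<K, forward
Step 1:
                    L           G           X           M
  I             4.179      0.7083       2.367     0.07646
  C          -0.08131    -0.08131    -0.08131      0.0271
  E             4.098       0.627       2.286      0.1036
  solve Keq expr → x = 0.0271; check Q = 5.1140e-04
Then add 1.81 M of L.
Step 2:
                    L           G           X           M
  I             5.908       0.627       2.286      0.1036
  C           -0.1111     -0.1111     -0.1111     0.03704
  E             5.797      0.5159       2.175      0.1406
  solve Keq expr → x = 0.03704; check Q = 5.1140e-04

Q₀ = 2.2232e-04; Q < K (proceeds forward)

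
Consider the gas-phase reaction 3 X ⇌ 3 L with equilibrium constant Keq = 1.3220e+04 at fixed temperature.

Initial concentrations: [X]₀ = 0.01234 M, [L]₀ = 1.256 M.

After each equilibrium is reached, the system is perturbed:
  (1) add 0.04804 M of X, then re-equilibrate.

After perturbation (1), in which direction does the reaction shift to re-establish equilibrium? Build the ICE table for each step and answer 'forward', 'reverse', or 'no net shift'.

Direction: forward

Q₀ = 1.0544e+06 vs Keq = 1.3220e+04 ⇒ Q>K, reverse
Step 1:
                   X          L
  Initial    0.01234      1.256
  Change     0.03912   -0.03912
  Equil      0.05146      1.217
  solve Keq expr → x = -0.01304; check Q = 1.3220e+04
Then add 0.04804 M of X.
Step 2:
                   X          L
  Initial     0.0995      1.217
  Change    -0.04609    0.04609
  Equil      0.05341      1.263
  solve Keq expr → x = 0.01536; check Q = 1.3220e+04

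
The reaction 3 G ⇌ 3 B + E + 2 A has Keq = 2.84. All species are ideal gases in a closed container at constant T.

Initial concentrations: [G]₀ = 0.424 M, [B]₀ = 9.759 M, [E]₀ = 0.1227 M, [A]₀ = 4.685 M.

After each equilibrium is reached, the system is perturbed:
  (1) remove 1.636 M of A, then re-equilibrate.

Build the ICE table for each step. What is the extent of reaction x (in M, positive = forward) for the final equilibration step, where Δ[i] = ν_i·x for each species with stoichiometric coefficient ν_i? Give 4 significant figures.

x = 1.2981e-04 M

Q₀ = 3.2838e+04 vs Keq = 2.84 ⇒ Q>K, reverse
Step 1:
                    G           B           E           A
  init          0.424       9.759      0.1227       4.685
  Δ            0.3678     -0.3678     -0.1226     -0.2452
  eq           0.7918       9.391  8.6368e-05        4.44
  solve Keq expr → x = -0.1226; check Q = 2.84
Then remove 1.636 M of A.
Step 2:
                    G           B           E           A
  init         0.7918       9.391  8.6368e-05       2.804
  Δ       -3.8943e-04  3.8943e-04  1.2981e-04  2.5962e-04
  eq           0.7915       9.392  2.1618e-04       2.804
  solve Keq expr → x = 1.2981e-04; check Q = 2.84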